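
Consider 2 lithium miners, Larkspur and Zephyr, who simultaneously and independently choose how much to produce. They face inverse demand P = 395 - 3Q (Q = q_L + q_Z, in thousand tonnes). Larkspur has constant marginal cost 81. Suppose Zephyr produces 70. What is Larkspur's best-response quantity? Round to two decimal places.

With the rival's output fixed at 70, Larkspur's profit is π_L = (395 - 3·70 - 3q_L)q_L - (81q_L) = (185 - 3q_L)q_L - (81q_L).
∂π_L/∂q_L = 104 - 6q_L = 0, so q_L = 52/3.

17.33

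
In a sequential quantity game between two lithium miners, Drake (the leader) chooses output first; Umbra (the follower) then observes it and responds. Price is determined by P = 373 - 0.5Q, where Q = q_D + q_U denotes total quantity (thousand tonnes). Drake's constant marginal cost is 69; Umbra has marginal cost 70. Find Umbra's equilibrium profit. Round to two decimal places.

The follower Umbra best-responds to any q_D: π_U = (373 - 0.5Q)q_U - 70q_U.
∂π_U/∂q_U = 303 - (1/2)q_D - q_U = 0 gives the reaction function q_U = (303 - (1/2)q_D).
The leader anticipates this reaction. Substituting into P = 373 - 0.5Q gives P = 443/2 - (1/4)q_D, so π_D = (443/2 - (1/4)q_D)q_D - 69q_D.
Maximising: ∂π_D/∂q_D = 305/2 - (1/2)q_D = 0, giving q_D = 305.
Then q_U = (303 - (1/2)·305) = 301/2.
Price P = 373 - (1/2)·(911/2) = 581/4.
Umbra's profit: (581/4 - 70)·(301/2) = 11325.1250.

11325.13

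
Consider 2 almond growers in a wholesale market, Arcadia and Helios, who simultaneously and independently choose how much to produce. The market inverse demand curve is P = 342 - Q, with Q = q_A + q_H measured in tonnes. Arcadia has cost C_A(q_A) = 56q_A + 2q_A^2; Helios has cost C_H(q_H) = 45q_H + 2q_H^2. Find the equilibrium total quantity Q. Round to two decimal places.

Arcadia's profit: π_A = (342 - Q)q_A - (56q_A + 2q_A²). Setting ∂π_A/∂q_A = 0: 286 - 6q_A - (q_H) = 0.
Helios's profit: π_H = (342 - Q)q_H - (45q_H + 2q_H²). Setting ∂π_H/∂q_H = 0: 297 - 6q_H - (q_A) = 0.
Best responses: q_A = (286 - q_H)/6, q_H = (297 - q_A)/6.
Solving the pair: q_A = 1419/35, q_H = 1496/35.
Total output Q = 1419/35 + 1496/35 = 583/7.

83.29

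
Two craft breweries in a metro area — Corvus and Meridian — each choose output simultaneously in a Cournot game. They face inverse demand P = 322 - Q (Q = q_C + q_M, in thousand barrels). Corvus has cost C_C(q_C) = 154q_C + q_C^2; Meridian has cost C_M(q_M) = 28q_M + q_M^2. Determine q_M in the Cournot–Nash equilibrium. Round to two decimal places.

67.20

Corvus's profit: π_C = (322 - Q)q_C - (154q_C + q_C²). Setting ∂π_C/∂q_C = 0: 168 - 4q_C - (q_M) = 0.
Meridian's first-order condition: 294 - 4q_M - (q_C) = 0.
So q_C = (168 - q_M)/4 and q_M = (294 - q_C)/4.
Solving the pair: q_C = 126/5, q_M = 336/5.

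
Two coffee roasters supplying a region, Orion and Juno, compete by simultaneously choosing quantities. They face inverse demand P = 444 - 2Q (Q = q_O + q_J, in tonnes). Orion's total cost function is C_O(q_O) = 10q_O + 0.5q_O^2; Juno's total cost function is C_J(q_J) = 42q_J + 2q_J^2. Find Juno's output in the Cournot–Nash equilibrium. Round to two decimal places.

Orion's profit: π_O = (444 - 2Q)q_O - (10q_O + (1/2)q_O²). Setting ∂π_O/∂q_O = 0: 434 - 5q_O - 2(q_J) = 0.
Juno's first-order condition: 402 - 8q_J - 2(q_O) = 0.
So q_O = (434 - 2q_J)/5 and q_J = (402 - 2q_O)/8.
Solving the pair: q_O = 667/9, q_J = 571/18.

31.72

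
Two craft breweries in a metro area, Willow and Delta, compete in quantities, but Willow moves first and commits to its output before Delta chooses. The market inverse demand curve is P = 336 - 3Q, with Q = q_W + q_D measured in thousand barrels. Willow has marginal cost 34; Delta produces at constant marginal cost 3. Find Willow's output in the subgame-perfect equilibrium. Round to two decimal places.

45.17

Solve by backward induction. Given q_W, the follower Delta maximises π_D = (336 - 3q_W - 3q_D)q_D - 3q_D.
∂π_D/∂q_D = 333 - 3q_W - 6q_D = 0 gives the reaction function q_D = (333 - 3q_W)/6.
Willow substitutes q_D(q_W) into its own profit: π_W = q_W(336 - 3q_W - (333 - 3q_W)/2) - 34q_W = (339/2 - (3/2)q_W)q_W - 34q_W.
Maximising: ∂π_W/∂q_W = 271/2 - 3q_W = 0, giving q_W = 271/6.
Then q_D = (333 - 3·(271/6))/6 = 395/12.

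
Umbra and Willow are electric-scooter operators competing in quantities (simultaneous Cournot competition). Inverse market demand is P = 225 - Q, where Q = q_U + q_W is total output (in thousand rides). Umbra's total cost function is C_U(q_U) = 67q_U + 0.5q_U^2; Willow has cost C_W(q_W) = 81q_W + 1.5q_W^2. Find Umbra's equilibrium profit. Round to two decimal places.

3193.74

Umbra's profit: π_U = (225 - Q)q_U - (67q_U + (1/2)q_U²). Setting ∂π_U/∂q_U = 0: 158 - 3q_U - (q_W) = 0.
Willow's profit: π_W = (225 - Q)q_W - (81q_W + (3/2)q_W²). Setting ∂π_W/∂q_W = 0: 144 - 5q_W - (q_U) = 0.
Best responses: q_U = (158 - q_W)/3, q_W = (144 - q_U)/5.
Substituting one into the other gives q_U = 323/7 and q_W = 137/7.
Price P = 225 - 460/7 = 1115/7.
Umbra's profit: (1115/7)·(323/7) - 67·(323/7) - (1/2)(323/7)² = 3193.7449.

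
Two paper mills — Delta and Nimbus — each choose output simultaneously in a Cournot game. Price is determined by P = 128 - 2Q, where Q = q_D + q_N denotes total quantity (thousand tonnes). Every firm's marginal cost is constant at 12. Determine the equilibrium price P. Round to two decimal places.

50.67

Each firm earns π_i = (128 - 2Q)q_i - 12q_i.
First-order condition (treating rivals' output as given): 116 - 4q_i - 2q_j = 0.
With identical firms every q_j equals q_i, so q_j = q_i and 116 = 6q_i, giving q_i = 58/3.
Total output Q = 116/3, so price P = 128 - 2·(116/3) = 152/3.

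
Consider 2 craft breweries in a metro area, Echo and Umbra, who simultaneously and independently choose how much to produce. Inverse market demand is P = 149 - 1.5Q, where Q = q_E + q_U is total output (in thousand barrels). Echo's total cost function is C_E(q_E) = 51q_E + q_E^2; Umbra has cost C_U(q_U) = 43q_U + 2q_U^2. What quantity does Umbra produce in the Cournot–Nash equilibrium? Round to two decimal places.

Echo's profit: π_E = (149 - 1.5Q)q_E - (51q_E + q_E²). Setting ∂π_E/∂q_E = 0: 98 - 5q_E - (3/2)(q_U) = 0.
Umbra's first-order condition: 106 - 7q_U - (3/2)(q_E) = 0.
Best responses: q_E = (98 - (3/2)q_U)/5, q_U = (106 - (3/2)q_E)/7.
Substituting one into the other gives q_E = 16.0916 and q_U = 1532/131.

11.69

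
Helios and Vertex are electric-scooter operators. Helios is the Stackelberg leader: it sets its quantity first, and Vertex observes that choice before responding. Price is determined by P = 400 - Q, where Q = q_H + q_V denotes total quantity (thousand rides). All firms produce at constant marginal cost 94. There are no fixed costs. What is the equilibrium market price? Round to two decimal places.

170.50

Solve by backward induction. Given q_H, the follower Vertex maximises π_V = (400 - q_H - q_V)q_V - 94q_V.
Setting the follower's marginal profit to zero, 306 - q_H - 2q_V = 0, i.e. q_V = (306 - q_H)/2.
The leader anticipates this reaction. Substituting into P = 400 - Q gives P = 247 - (1/2)q_H, so π_H = (247 - (1/2)q_H)q_H - 94q_H.
Leader FOC: 153 - q_H = 0, so q_H = 153.
Then q_V = (306 - 153)/2 = 153/2.
Total output Q = 459/2, so price P = 400 - 459/2 = 341/2.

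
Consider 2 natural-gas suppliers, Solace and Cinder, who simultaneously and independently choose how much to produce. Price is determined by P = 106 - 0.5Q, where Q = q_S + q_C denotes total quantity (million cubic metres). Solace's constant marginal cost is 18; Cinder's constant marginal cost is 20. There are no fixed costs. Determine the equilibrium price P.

48

Solace's profit: π_S = (106 - 0.5Q)q_S - (18q_S). Setting ∂π_S/∂q_S = 0: 88 - q_S - (1/2)(q_C) = 0.
Cinder's profit: π_C = (106 - 0.5Q)q_C - (20q_C). Setting ∂π_C/∂q_C = 0: 86 - q_C - (1/2)(q_S) = 0.
So q_S = (88 - (1/2)q_C) and q_C = (86 - (1/2)q_S).
Solving the pair: q_S = 60, q_C = 56.
Total output Q = 116, so price P = 106 - (1/2)·116 = 48.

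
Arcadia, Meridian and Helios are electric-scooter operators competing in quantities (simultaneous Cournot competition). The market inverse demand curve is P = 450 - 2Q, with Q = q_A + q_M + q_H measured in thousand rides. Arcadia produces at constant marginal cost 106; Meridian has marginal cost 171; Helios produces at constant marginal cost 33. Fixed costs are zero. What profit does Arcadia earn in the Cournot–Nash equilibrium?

3528

Arcadia's profit: π_A = (450 - 2Q)q_A - (106q_A). Setting ∂π_A/∂q_A = 0: 344 - 4q_A - 2(q_M + q_H) = 0.
Meridian's first-order condition: 279 - 4q_M - 2(q_A + q_H) = 0.
Helios's profit: π_H = (450 - 2Q)q_H - (33q_H). Setting ∂π_H/∂q_H = 0: 417 - 4q_H - 2(q_A + q_M) = 0.
Adding the 3 first-order conditions: 1040 − 8Q = 0, so Q = 130.
Back-substituting: q_A = (344 − 260)/2 = 42, q_M = (279 − 260)/2 = 19/2, q_H = (417 − 260)/2 = 157/2.
Price P = 450 - 2·130 = 190.
Arcadia's profit: (190 - 106)·42 = 3528.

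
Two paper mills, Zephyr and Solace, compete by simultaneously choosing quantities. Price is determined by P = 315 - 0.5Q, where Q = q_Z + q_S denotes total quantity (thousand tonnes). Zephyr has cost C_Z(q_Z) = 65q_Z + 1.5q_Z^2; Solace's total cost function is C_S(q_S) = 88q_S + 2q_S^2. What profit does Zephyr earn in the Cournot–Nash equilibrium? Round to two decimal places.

6622.69

Zephyr's profit: π_Z = (315 - 0.5Q)q_Z - (65q_Z + (3/2)q_Z²). Setting ∂π_Z/∂q_Z = 0: 250 - 4q_Z - (1/2)(q_S) = 0.
Solace's profit: π_S = (315 - 0.5Q)q_S - (88q_S + 2q_S²). Setting ∂π_S/∂q_S = 0: 227 - 5q_S - (1/2)(q_Z) = 0.
So q_Z = (250 - (1/2)q_S)/4 and q_S = (227 - (1/2)q_Z)/5.
Solving the pair: q_Z = 57.5443, q_S = 39.6456.
Price P = 315 - (1/2)·97.1899 = 266.4051.
Zephyr's profit: 266.4051·57.5443 - 65·57.5443 - (3/2)·57.5443² = 6622.6938.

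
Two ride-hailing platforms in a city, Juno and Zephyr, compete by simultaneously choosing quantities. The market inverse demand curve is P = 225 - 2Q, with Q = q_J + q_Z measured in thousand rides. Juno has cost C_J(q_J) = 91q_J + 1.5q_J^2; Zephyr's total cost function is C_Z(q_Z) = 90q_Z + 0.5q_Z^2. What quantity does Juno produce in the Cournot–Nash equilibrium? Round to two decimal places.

Juno's profit: π_J = (225 - 2Q)q_J - (91q_J + (3/2)q_J²). Setting ∂π_J/∂q_J = 0: 134 - 7q_J - 2(q_Z) = 0.
Zephyr's profit: π_Z = (225 - 2Q)q_Z - (90q_Z + (1/2)q_Z²). Setting ∂π_Z/∂q_Z = 0: 135 - 5q_Z - 2(q_J) = 0.
So q_J = (134 - 2q_Z)/7 and q_Z = (135 - 2q_J)/5.
Solving the pair: q_J = 400/31, q_Z = 677/31.

12.90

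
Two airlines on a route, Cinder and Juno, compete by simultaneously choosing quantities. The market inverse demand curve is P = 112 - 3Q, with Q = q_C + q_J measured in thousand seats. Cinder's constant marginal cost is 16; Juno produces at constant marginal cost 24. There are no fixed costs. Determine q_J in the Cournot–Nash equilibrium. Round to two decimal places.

Cinder's profit: π_C = (112 - 3Q)q_C - (16q_C). Setting ∂π_C/∂q_C = 0: 96 - 6q_C - 3(q_J) = 0.
Juno's first-order condition: 88 - 6q_J - 3(q_C) = 0.
So q_C = (96 - 3q_J)/6 and q_J = (88 - 3q_C)/6.
Solving the pair: q_C = 104/9, q_J = 80/9.

8.89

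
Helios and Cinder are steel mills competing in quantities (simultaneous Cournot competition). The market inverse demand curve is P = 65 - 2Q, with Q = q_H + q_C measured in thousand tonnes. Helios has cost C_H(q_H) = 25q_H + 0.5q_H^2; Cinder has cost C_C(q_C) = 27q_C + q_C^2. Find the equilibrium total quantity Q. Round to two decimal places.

Helios's profit: π_H = (65 - 2Q)q_H - (25q_H + (1/2)q_H²). Setting ∂π_H/∂q_H = 0: 40 - 5q_H - 2(q_C) = 0.
Cinder's first-order condition: 38 - 6q_C - 2(q_H) = 0.
Best responses: q_H = (40 - 2q_C)/5, q_C = (38 - 2q_H)/6.
Solving the pair: q_H = 82/13, q_C = 55/13.
Total output Q = 82/13 + 55/13 = 137/13.

10.54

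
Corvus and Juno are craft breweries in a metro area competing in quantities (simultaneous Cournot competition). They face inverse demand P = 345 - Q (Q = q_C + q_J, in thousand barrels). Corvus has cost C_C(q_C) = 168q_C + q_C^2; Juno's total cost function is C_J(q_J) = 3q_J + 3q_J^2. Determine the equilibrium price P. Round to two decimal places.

Corvus's profit: π_C = (345 - Q)q_C - (168q_C + q_C²). Setting ∂π_C/∂q_C = 0: 177 - 4q_C - (q_J) = 0.
Juno's first-order condition: 342 - 8q_J - (q_C) = 0.
Best responses: q_C = (177 - q_J)/4, q_J = (342 - q_C)/8.
Substituting one into the other gives q_C = 1074/31 and q_J = 1191/31.
Total output Q = 73.0645, so price P = 345 - 73.0645 = 271.9355.

271.94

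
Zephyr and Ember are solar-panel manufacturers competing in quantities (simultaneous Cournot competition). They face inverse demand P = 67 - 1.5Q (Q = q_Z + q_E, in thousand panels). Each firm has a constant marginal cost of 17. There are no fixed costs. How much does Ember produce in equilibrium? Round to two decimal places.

11.11

A representative firm's profit is π_i = q_i(67 - 1.5Q) - 17q_i.
First-order condition (treating rivals' output as given): 50 - 3q_i - (3/2)q_j = 0.
With identical firms every q_j equals q_i, so q_j = q_i and 50 = (9/2)q_i, giving q_i = 100/9.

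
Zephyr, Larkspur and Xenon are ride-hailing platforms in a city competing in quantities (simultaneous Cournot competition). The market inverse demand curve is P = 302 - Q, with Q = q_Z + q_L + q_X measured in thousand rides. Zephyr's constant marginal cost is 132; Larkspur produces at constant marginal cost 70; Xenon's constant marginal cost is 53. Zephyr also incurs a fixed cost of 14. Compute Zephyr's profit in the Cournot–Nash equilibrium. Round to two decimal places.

Zephyr's profit: π_Z = (302 - Q)q_Z - (132q_Z). Setting ∂π_Z/∂q_Z = 0: 170 - 2q_Z - (q_L + q_X) = 0.
Larkspur's first-order condition: 232 - 2q_L - (q_Z + q_X) = 0.
Xenon's first-order condition: 249 - 2q_X - (q_Z + q_L) = 0.
Summing all 3 equations gives 651 − 4Q = 0, hence Q = 651/4.
Back-substituting: q_Z = (170 − 651/4) = 29/4, q_L = (232 − 651/4) = 277/4, q_X = (249 − 651/4) = 345/4.
Price P = 302 - 651/4 = 557/4.
Zephyr's profit: (557/4 - 132)·(29/4) - 14 = 617/16.

38.56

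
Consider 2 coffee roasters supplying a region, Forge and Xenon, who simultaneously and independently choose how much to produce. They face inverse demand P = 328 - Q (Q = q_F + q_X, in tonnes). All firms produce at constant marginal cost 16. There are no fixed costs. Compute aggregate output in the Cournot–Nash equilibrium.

Each firm earns π_i = (328 - Q)q_i - 16q_i.
First-order condition (treating rivals' output as given): 312 - 2q_i - q_j = 0.
With identical firms every q_j equals q_i, so q_j = q_i and 312 = 3q_i, giving q_i = 104.
Total output Q = 104 + 104 = 208.

208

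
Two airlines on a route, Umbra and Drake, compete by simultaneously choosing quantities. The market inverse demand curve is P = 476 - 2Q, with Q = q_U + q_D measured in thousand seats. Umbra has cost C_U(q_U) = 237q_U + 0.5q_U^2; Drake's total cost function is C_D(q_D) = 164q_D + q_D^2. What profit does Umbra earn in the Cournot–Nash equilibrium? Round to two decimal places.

Umbra's profit: π_U = (476 - 2Q)q_U - (237q_U + (1/2)q_U²). Setting ∂π_U/∂q_U = 0: 239 - 5q_U - 2(q_D) = 0.
Drake's profit: π_D = (476 - 2Q)q_D - (164q_D + q_D²). Setting ∂π_D/∂q_D = 0: 312 - 6q_D - 2(q_U) = 0.
Rearranging gives the reaction functions q_U = (239 - 2q_D)/5 and q_D = (312 - 2q_U)/6.
Solving the pair: q_U = 405/13, q_D = 541/13.
Price P = 476 - 2·(946/13) = 330.4615.
Umbra's profit: 330.4615·(405/13) - 237·(405/13) - (1/2)(405/13)² = 2426.4053.

2426.41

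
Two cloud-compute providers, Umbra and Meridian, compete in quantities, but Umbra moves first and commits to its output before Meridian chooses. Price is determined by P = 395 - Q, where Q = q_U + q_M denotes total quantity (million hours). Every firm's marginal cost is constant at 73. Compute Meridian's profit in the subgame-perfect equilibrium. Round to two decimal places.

Solve by backward induction. Given q_U, the follower Meridian maximises π_M = (395 - q_U - q_M)q_M - 73q_M.
Setting the follower's marginal profit to zero, 322 - q_U - 2q_M = 0, i.e. q_M = (322 - q_U)/2.
Umbra substitutes q_M(q_U) into its own profit: π_U = q_U(395 - q_U - (322 - q_U)/2) - 73q_U = (234 - (1/2)q_U)q_U - 73q_U.
Maximising: ∂π_U/∂q_U = 161 - q_U = 0, giving q_U = 161.
Then q_M = (322 - 161)/2 = 161/2.
Price P = 395 - 483/2 = 307/2.
Meridian's profit: (307/2 - 73)·(161/2) = 6480.2500.

6480.25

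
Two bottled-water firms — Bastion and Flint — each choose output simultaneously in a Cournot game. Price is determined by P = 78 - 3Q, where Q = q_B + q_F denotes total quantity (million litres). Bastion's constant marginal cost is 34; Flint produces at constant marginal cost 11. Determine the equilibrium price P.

41

Bastion's profit: π_B = (78 - 3Q)q_B - (34q_B). Setting ∂π_B/∂q_B = 0: 44 - 6q_B - 3(q_F) = 0.
Flint's first-order condition: 67 - 6q_F - 3(q_B) = 0.
So q_B = (44 - 3q_F)/6 and q_F = (67 - 3q_B)/6.
Solving the pair: q_B = 7/3, q_F = 10.
Total output Q = 37/3, so price P = 78 - 3·(37/3) = 41.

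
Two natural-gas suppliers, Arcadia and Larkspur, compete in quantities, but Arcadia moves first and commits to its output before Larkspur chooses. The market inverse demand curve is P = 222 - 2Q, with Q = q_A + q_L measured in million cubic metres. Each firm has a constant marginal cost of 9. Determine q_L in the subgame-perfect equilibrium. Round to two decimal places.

26.63

Solve by backward induction. Given q_A, the follower Larkspur maximises π_L = (222 - 2q_A - 2q_L)q_L - 9q_L.
∂π_L/∂q_L = 213 - 2q_A - 4q_L = 0 gives the reaction function q_L = (213 - 2q_A)/4.
The leader anticipates this reaction. Substituting into P = 222 - 2Q gives P = 231/2 - q_A, so π_A = (231/2 - q_A)q_A - 9q_A.
Leader FOC: 213/2 - 2q_A = 0, so q_A = 213/4.
Then q_L = (213 - 2·(213/4))/4 = 213/8.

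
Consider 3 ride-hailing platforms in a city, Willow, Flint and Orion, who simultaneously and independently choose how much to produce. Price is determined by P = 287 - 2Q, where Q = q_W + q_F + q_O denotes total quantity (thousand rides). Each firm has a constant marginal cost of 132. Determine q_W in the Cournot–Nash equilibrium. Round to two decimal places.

19.38

A representative firm's profit is π_i = q_i(287 - 2Q) - 132q_i.
First-order condition (treating rivals' output as given): 155 - 4q_i - 2·Σ_{j≠i} q_j = 0.
By symmetry each firm produces the same amount; substituting Σ_{j≠i} q_j = 2q_i yields q_i = 155/8.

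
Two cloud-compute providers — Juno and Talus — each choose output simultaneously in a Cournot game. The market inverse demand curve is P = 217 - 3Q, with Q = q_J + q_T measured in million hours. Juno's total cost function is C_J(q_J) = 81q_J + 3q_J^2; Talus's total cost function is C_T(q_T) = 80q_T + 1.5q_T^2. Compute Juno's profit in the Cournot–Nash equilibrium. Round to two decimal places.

404.63

Juno's profit: π_J = (217 - 3Q)q_J - (81q_J + 3q_J²). Setting ∂π_J/∂q_J = 0: 136 - 12q_J - 3(q_T) = 0.
Talus's profit: π_T = (217 - 3Q)q_T - (80q_T + (3/2)q_T²). Setting ∂π_T/∂q_T = 0: 137 - 9q_T - 3(q_J) = 0.
Best responses: q_J = (136 - 3q_T)/12, q_T = (137 - 3q_J)/9.
Solving the pair: q_J = 271/33, q_T = 412/33.
Price P = 217 - 3·(683/33) = 1704/11.
Juno's profit: (1704/11)·(271/33) - 81·(271/33) - 3(271/33)² = 404.6336.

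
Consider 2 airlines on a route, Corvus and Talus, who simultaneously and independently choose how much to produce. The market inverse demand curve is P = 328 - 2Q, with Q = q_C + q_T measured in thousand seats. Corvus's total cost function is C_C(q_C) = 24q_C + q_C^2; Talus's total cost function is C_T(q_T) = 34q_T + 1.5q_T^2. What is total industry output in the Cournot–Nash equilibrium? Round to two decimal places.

70.95

Corvus's profit: π_C = (328 - 2Q)q_C - (24q_C + q_C²). Setting ∂π_C/∂q_C = 0: 304 - 6q_C - 2(q_T) = 0.
Talus's first-order condition: 294 - 7q_T - 2(q_C) = 0.
Best responses: q_C = (304 - 2q_T)/6, q_T = (294 - 2q_C)/7.
Substituting one into the other gives q_C = 770/19 and q_T = 578/19.
Total output Q = 770/19 + 578/19 = 1348/19.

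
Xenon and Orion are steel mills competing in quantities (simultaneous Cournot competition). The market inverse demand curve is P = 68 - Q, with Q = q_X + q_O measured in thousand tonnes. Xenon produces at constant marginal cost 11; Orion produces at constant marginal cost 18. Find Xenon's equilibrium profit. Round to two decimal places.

455.11

Xenon's profit: π_X = (68 - Q)q_X - (11q_X). Setting ∂π_X/∂q_X = 0: 57 - 2q_X - (q_O) = 0.
Orion's first-order condition: 50 - 2q_O - (q_X) = 0.
Rearranging gives the reaction functions q_X = (57 - q_O)/2 and q_O = (50 - q_X)/2.
Solving the pair: q_X = 64/3, q_O = 43/3.
Price P = 68 - 107/3 = 97/3.
Xenon's profit: (97/3 - 11)·(64/3) = 455.1111.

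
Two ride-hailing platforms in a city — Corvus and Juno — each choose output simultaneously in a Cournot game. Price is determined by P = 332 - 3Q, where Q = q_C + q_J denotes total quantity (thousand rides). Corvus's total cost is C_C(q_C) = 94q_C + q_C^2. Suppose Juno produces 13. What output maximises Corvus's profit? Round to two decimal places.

With the rival's output fixed at 13, Corvus's profit is π_C = (332 - 3·13 - 3q_C)q_C - (94q_C + q_C²) = (293 - 3q_C)q_C - (94q_C + q_C²).
∂π_C/∂q_C = 199 - 8q_C = 0, so q_C = 199/8.

24.88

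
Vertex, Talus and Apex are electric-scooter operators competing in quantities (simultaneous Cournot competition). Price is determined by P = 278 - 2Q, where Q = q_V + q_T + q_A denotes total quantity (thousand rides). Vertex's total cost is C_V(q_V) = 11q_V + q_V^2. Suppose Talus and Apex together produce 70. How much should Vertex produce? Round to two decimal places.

21.17

With rivals' combined output fixed at 70, Vertex's profit is π_V = (278 - 2·70 - 2q_V)q_V - (11q_V + q_V²) = (138 - 2q_V)q_V - (11q_V + q_V²).
∂π_V/∂q_V = 127 - 6q_V = 0, so q_V = 127/6.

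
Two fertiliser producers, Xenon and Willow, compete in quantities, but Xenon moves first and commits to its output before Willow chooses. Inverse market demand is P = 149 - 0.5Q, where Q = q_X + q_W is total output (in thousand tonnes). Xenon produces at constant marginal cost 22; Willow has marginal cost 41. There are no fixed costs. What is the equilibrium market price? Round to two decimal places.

58.50

Solve by backward induction. Given q_X, the follower Willow maximises π_W = (149 - (1/2)q_X - (1/2)q_W)q_W - 41q_W.
Setting the follower's marginal profit to zero, 108 - (1/2)q_X - q_W = 0, i.e. q_W = (108 - (1/2)q_X).
Xenon substitutes q_W(q_X) into its own profit: π_X = q_X(149 - (1/2)q_X - (108 - (1/2)q_X)/2) - 22q_X = (95 - (1/4)q_X)q_X - 22q_X.
Maximising: ∂π_X/∂q_X = 73 - (1/2)q_X = 0, giving q_X = 146.
Then q_W = (108 - (1/2)·146) = 35.
Total output Q = 181, so price P = 149 - (1/2)·181 = 117/2.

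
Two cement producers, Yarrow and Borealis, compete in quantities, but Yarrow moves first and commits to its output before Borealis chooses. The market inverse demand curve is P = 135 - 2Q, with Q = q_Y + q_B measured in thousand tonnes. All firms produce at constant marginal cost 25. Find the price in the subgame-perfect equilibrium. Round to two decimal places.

52.50

Solve by backward induction. Given q_Y, the follower Borealis maximises π_B = (135 - 2q_Y - 2q_B)q_B - 25q_B.
Follower FOC: 110 - 2q_Y - 4q_B = 0, so q_B(q_Y) = (110 - 2q_Y)/4.
Yarrow substitutes q_B(q_Y) into its own profit: π_Y = q_Y(135 - 2q_Y - (110 - 2q_Y)/2) - 25q_Y = (80 - q_Y)q_Y - 25q_Y.
The leader's first-order condition 55 - 2q_Y = 0 yields q_Y = 55/2.
Then q_B = (110 - 2·(55/2))/4 = 55/4.
Total output Q = 165/4, so price P = 135 - 2·(165/4) = 105/2.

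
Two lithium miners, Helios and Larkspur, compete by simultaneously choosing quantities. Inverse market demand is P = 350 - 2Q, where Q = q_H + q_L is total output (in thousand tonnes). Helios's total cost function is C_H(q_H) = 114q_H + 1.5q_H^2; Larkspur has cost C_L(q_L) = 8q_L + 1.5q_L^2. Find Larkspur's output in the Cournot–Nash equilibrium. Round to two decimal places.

42.71

Helios's profit: π_H = (350 - 2Q)q_H - (114q_H + (3/2)q_H²). Setting ∂π_H/∂q_H = 0: 236 - 7q_H - 2(q_L) = 0.
Larkspur's first-order condition: 342 - 7q_L - 2(q_H) = 0.
Rearranging gives the reaction functions q_H = (236 - 2q_L)/7 and q_L = (342 - 2q_H)/7.
Solving the pair: q_H = 968/45, q_L = 1922/45.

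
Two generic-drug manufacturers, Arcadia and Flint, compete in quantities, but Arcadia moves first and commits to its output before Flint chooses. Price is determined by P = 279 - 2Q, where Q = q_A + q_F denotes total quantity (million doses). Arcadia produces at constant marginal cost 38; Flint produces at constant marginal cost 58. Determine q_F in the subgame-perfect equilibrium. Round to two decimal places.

22.63

Solve by backward induction. Given q_A, the follower Flint maximises π_F = (279 - 2q_A - 2q_F)q_F - 58q_F.
Follower FOC: 221 - 2q_A - 4q_F = 0, so q_F(q_A) = (221 - 2q_A)/4.
Arcadia substitutes q_F(q_A) into its own profit: π_A = q_A(279 - 2q_A - (221 - 2q_A)/2) - 38q_A = (337/2 - q_A)q_A - 38q_A.
The leader's first-order condition 261/2 - 2q_A = 0 yields q_A = 261/4.
Then q_F = (221 - 2·(261/4))/4 = 181/8.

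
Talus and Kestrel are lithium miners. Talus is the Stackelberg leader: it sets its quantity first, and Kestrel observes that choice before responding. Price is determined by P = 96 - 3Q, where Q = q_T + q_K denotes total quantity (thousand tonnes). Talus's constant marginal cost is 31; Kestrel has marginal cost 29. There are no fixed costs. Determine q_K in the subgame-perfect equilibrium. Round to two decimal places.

5.92

Solve by backward induction. Given q_T, the follower Kestrel maximises π_K = (96 - 3q_T - 3q_K)q_K - 29q_K.
∂π_K/∂q_K = 67 - 3q_T - 6q_K = 0 gives the reaction function q_K = (67 - 3q_T)/6.
The leader anticipates this reaction. Substituting into P = 96 - 3Q gives P = 125/2 - (3/2)q_T, so π_T = (125/2 - (3/2)q_T)q_T - 31q_T.
Leader FOC: 63/2 - 3q_T = 0, so q_T = 21/2.
Then q_K = (67 - 3·(21/2))/6 = 71/12.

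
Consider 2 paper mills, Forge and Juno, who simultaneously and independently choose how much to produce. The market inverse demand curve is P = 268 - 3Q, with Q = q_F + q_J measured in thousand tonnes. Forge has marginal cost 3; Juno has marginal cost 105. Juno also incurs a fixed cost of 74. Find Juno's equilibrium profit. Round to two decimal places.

63.81

Forge's profit: π_F = (268 - 3Q)q_F - (3q_F). Setting ∂π_F/∂q_F = 0: 265 - 6q_F - 3(q_J) = 0.
Juno's first-order condition: 163 - 6q_J - 3(q_F) = 0.
Rearranging gives the reaction functions q_F = (265 - 3q_J)/6 and q_J = (163 - 3q_F)/6.
Solving the pair: q_F = 367/9, q_J = 61/9.
Price P = 268 - 3·(428/9) = 376/3.
Juno's profit: (376/3 - 105)·(61/9) - 74 = 1723/27.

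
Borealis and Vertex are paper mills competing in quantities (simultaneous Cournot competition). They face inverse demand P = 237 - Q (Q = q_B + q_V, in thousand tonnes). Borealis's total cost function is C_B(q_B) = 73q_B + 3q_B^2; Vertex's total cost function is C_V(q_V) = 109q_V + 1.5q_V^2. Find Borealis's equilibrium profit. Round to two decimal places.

1259.34

Borealis's profit: π_B = (237 - Q)q_B - (73q_B + 3q_B²). Setting ∂π_B/∂q_B = 0: 164 - 8q_B - (q_V) = 0.
Vertex's first-order condition: 128 - 5q_V - (q_B) = 0.
So q_B = (164 - q_V)/8 and q_V = (128 - q_B)/5.
Substituting one into the other gives q_B = 692/39 and q_V = 860/39.
Price P = 237 - 1552/39 = 197.2051.
Borealis's profit: 197.2051·(692/39) - 73·(692/39) - 3(692/39)² = 1259.3399.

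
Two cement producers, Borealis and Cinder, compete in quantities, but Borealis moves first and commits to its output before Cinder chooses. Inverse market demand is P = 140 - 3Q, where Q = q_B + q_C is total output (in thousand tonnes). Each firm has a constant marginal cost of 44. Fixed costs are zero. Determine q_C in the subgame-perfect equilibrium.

Solve by backward induction. Given q_B, the follower Cinder maximises π_C = (140 - 3q_B - 3q_C)q_C - 44q_C.
Follower FOC: 96 - 3q_B - 6q_C = 0, so q_C(q_B) = (96 - 3q_B)/6.
The leader anticipates this reaction. Substituting into P = 140 - 3Q gives P = 92 - (3/2)q_B, so π_B = (92 - (3/2)q_B)q_B - 44q_B.
The leader's first-order condition 48 - 3q_B = 0 yields q_B = 16.
Then q_C = (96 - 3·16)/6 = 8.

8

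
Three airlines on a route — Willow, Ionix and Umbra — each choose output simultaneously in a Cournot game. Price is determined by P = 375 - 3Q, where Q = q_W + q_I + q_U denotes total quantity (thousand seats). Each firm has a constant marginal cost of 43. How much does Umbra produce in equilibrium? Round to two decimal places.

A representative firm's profit is π_i = q_i(375 - 3Q) - 43q_i.
Setting ∂π_i/∂q_i = 0 with rivals' quantities fixed: 332 - 6q_i - 3·Σ_{j≠i} q_j = 0.
By symmetry each firm produces the same amount; substituting Σ_{j≠i} q_j = 2q_i yields q_i = 332/12 = 83/3.

27.67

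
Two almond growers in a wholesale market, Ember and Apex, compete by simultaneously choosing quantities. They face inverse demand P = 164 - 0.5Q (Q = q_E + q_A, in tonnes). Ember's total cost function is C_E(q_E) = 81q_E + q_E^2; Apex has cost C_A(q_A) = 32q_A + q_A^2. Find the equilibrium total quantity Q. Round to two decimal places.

61.43

Ember's profit: π_E = (164 - 0.5Q)q_E - (81q_E + q_E²). Setting ∂π_E/∂q_E = 0: 83 - 3q_E - (1/2)(q_A) = 0.
Apex's first-order condition: 132 - 3q_A - (1/2)(q_E) = 0.
So q_E = (83 - (1/2)q_A)/3 and q_A = (132 - (1/2)q_E)/3.
Solving the pair: q_E = 732/35, q_A = 1418/35.
Total output Q = 732/35 + 1418/35 = 430/7.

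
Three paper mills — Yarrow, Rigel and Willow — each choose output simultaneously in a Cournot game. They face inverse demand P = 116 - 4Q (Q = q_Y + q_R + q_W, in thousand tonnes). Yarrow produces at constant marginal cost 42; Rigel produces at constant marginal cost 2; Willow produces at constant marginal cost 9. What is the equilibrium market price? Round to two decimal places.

42.25

Yarrow's profit: π_Y = (116 - 4Q)q_Y - (42q_Y). Setting ∂π_Y/∂q_Y = 0: 74 - 8q_Y - 4(q_R + q_W) = 0.
Rigel's profit: π_R = (116 - 4Q)q_R - (2q_R). Setting ∂π_R/∂q_R = 0: 114 - 8q_R - 4(q_Y + q_W) = 0.
Willow's first-order condition: 107 - 8q_W - 4(q_Y + q_R) = 0.
Adding the 3 conditions: 295 − 8Q − 8Q = 0, i.e. Q = 295/16.
Back-substituting: q_Y = (74 − 295/4)/4 = 1/16, q_R = (114 − 295/4)/4 = 161/16, q_W = (107 − 295/4)/4 = 133/16.
Total output Q = 295/16, so price P = 116 - 4·(295/16) = 169/4.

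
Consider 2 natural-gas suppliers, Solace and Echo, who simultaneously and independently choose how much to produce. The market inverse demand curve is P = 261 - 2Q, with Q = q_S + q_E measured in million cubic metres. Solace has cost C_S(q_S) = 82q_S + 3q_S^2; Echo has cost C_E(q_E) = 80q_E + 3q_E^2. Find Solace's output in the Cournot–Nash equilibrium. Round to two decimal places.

Solace's profit: π_S = (261 - 2Q)q_S - (82q_S + 3q_S²). Setting ∂π_S/∂q_S = 0: 179 - 10q_S - 2(q_E) = 0.
Echo's profit: π_E = (261 - 2Q)q_E - (80q_E + 3q_E²). Setting ∂π_E/∂q_E = 0: 181 - 10q_E - 2(q_S) = 0.
Rearranging gives the reaction functions q_S = (179 - 2q_E)/10 and q_E = (181 - 2q_S)/10.
Solving the pair: q_S = 119/8, q_E = 121/8.

14.88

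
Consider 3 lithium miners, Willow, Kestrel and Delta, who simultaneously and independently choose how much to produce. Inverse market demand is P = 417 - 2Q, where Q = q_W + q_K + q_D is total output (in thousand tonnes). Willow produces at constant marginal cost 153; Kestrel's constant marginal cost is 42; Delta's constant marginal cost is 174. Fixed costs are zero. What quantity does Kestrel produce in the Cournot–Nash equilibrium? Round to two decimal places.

77.25

Willow's profit: π_W = (417 - 2Q)q_W - (153q_W). Setting ∂π_W/∂q_W = 0: 264 - 4q_W - 2(q_K + q_D) = 0.
Kestrel's first-order condition: 375 - 4q_K - 2(q_W + q_D) = 0.
Delta's first-order condition: 243 - 4q_D - 2(q_W + q_K) = 0.
Summing all 3 equations gives 882 − 8Q = 0, hence Q = 441/4.
Back-substituting: q_W = (264 − 441/2)/2 = 87/4, q_K = (375 − 441/2)/2 = 309/4, q_D = (243 − 441/2)/2 = 45/4.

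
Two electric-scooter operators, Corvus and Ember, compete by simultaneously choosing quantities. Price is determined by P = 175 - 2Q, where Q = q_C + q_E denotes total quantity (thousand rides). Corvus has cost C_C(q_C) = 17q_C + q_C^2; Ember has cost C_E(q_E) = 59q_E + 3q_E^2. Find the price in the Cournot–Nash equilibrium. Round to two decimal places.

113.29

Corvus's profit: π_C = (175 - 2Q)q_C - (17q_C + q_C²). Setting ∂π_C/∂q_C = 0: 158 - 6q_C - 2(q_E) = 0.
Ember's profit: π_E = (175 - 2Q)q_E - (59q_E + 3q_E²). Setting ∂π_E/∂q_E = 0: 116 - 10q_E - 2(q_C) = 0.
Rearranging gives the reaction functions q_C = (158 - 2q_E)/6 and q_E = (116 - 2q_C)/10.
Solving the pair: q_C = 337/14, q_E = 95/14.
Total output Q = 216/7, so price P = 175 - 2·(216/7) = 793/7.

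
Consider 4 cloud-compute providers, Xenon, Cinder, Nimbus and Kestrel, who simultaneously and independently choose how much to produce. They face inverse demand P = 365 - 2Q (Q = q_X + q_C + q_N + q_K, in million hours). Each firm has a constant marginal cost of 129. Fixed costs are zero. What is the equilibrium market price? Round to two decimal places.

A representative firm's profit is π_i = q_i(365 - 2Q) - 129q_i.
First-order condition (treating rivals' output as given): 236 - 4q_i - 2·Σ_{j≠i} q_j = 0.
With identical firms every q_j equals q_i, so Σ_{j≠i} q_j = 3q_i and 236 = 10q_i, giving q_i = 118/5.
Total output Q = 472/5, so price P = 365 - 2·(472/5) = 881/5.

176.20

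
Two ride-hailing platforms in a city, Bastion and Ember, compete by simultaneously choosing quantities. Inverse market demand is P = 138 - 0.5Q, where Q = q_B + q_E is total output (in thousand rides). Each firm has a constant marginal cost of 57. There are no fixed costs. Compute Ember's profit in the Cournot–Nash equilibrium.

Each firm earns π_i = (138 - 0.5Q)q_i - 57q_i.
First-order condition (treating rivals' output as given): 81 - q_i - (1/2)q_j = 0.
With identical firms every q_j equals q_i, so q_j = q_i and 81 = (3/2)q_i, giving q_i = 54.
Price P = 138 - (1/2)·108 = 84.
Ember's profit: (84 - 57)·54 = 1458.

1458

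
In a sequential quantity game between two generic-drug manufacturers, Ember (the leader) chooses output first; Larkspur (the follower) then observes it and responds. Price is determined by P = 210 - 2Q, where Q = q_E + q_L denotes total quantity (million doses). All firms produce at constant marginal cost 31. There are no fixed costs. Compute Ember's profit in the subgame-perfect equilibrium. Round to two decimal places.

The follower Larkspur best-responds to any q_E: π_L = (210 - 2Q)q_L - 31q_L.
∂π_L/∂q_L = 179 - 2q_E - 4q_L = 0 gives the reaction function q_L = (179 - 2q_E)/4.
The leader anticipates this reaction. Substituting into P = 210 - 2Q gives P = 241/2 - q_E, so π_E = (241/2 - q_E)q_E - 31q_E.
The leader's first-order condition 179/2 - 2q_E = 0 yields q_E = 179/4.
Then q_L = (179 - 2·(179/4))/4 = 179/8.
Price P = 210 - 2·(537/8) = 303/4.
Ember's profit: (303/4 - 31)·(179/4) = 2002.5625.

2002.56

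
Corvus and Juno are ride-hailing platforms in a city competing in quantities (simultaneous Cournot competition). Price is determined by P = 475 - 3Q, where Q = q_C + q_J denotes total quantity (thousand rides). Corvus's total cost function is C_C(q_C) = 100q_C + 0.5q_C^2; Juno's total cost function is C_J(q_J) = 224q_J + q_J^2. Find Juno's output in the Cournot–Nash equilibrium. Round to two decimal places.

Corvus's profit: π_C = (475 - 3Q)q_C - (100q_C + (1/2)q_C²). Setting ∂π_C/∂q_C = 0: 375 - 7q_C - 3(q_J) = 0.
Juno's profit: π_J = (475 - 3Q)q_J - (224q_J + q_J²). Setting ∂π_J/∂q_J = 0: 251 - 8q_J - 3(q_C) = 0.
So q_C = (375 - 3q_J)/7 and q_J = (251 - 3q_C)/8.
Substituting one into the other gives q_C = 47.8085 and q_J = 632/47.

13.45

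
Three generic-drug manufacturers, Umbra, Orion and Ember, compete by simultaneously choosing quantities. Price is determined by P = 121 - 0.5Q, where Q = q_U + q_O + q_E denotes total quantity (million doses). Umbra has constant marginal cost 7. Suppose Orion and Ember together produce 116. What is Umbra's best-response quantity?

56

With rivals' combined output fixed at 116, Umbra's profit is π_U = (121 - (1/2)·116 - (1/2)q_U)q_U - (7q_U) = (63 - (1/2)q_U)q_U - (7q_U).
∂π_U/∂q_U = 56 - q_U = 0, so q_U = 56.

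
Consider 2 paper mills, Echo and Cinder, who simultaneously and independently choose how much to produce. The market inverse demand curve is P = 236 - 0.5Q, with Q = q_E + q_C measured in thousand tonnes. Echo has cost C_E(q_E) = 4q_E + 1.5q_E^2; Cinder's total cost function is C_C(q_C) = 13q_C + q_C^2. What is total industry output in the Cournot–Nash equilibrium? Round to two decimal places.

115.79

Echo's profit: π_E = (236 - 0.5Q)q_E - (4q_E + (3/2)q_E²). Setting ∂π_E/∂q_E = 0: 232 - 4q_E - (1/2)(q_C) = 0.
Cinder's profit: π_C = (236 - 0.5Q)q_C - (13q_C + q_C²). Setting ∂π_C/∂q_C = 0: 223 - 3q_C - (1/2)(q_E) = 0.
So q_E = (232 - (1/2)q_C)/4 and q_C = (223 - (1/2)q_E)/3.
Solving the pair: q_E = 49.7447, q_C = 66.0426.
Total output Q = 49.7447 + 66.0426 = 115.7872.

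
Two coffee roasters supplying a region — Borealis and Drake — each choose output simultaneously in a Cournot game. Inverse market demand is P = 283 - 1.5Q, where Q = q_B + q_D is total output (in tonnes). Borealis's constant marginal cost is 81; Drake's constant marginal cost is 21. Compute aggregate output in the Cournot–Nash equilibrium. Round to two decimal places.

103.11

Borealis's profit: π_B = (283 - 1.5Q)q_B - (81q_B). Setting ∂π_B/∂q_B = 0: 202 - 3q_B - (3/2)(q_D) = 0.
Drake's first-order condition: 262 - 3q_D - (3/2)(q_B) = 0.
Best responses: q_B = (202 - (3/2)q_D)/3, q_D = (262 - (3/2)q_B)/3.
Solving the pair: q_B = 284/9, q_D = 644/9.
Total output Q = 284/9 + 644/9 = 928/9.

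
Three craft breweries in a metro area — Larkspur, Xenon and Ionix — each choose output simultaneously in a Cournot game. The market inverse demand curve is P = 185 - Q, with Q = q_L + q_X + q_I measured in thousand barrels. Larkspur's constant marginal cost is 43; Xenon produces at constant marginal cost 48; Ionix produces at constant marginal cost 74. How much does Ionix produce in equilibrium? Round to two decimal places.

Larkspur's profit: π_L = (185 - Q)q_L - (43q_L). Setting ∂π_L/∂q_L = 0: 142 - 2q_L - (q_X + q_I) = 0.
Xenon's profit: π_X = (185 - Q)q_X - (48q_X). Setting ∂π_X/∂q_X = 0: 137 - 2q_X - (q_L + q_I) = 0.
Ionix's profit: π_I = (185 - Q)q_I - (74q_I). Setting ∂π_I/∂q_I = 0: 111 - 2q_I - (q_L + q_X) = 0.
Adding the 3 conditions: 390 − 2Q − 2Q = 0, i.e. Q = 195/2.
Back-substituting: q_L = (142 − 195/2) = 89/2, q_X = (137 − 195/2) = 79/2, q_I = (111 − 195/2) = 27/2.

13.50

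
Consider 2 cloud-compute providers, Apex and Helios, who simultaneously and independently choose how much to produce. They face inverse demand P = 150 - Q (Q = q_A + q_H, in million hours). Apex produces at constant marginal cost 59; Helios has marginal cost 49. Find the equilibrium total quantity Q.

64

Apex's profit: π_A = (150 - Q)q_A - (59q_A). Setting ∂π_A/∂q_A = 0: 91 - 2q_A - (q_H) = 0.
Helios's first-order condition: 101 - 2q_H - (q_A) = 0.
So q_A = (91 - q_H)/2 and q_H = (101 - q_A)/2.
Solving the pair: q_A = 27, q_H = 37.
Total output Q = 27 + 37 = 64.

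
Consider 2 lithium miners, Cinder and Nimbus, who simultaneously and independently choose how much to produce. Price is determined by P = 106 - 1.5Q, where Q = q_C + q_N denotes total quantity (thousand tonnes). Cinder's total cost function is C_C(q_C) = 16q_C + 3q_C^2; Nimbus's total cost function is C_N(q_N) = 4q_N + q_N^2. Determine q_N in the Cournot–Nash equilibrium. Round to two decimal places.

18.32

Cinder's profit: π_C = (106 - 1.5Q)q_C - (16q_C + 3q_C²). Setting ∂π_C/∂q_C = 0: 90 - 9q_C - (3/2)(q_N) = 0.
Nimbus's profit: π_N = (106 - 1.5Q)q_N - (4q_N + q_N²). Setting ∂π_N/∂q_N = 0: 102 - 5q_N - (3/2)(q_C) = 0.
Rearranging gives the reaction functions q_C = (90 - (3/2)q_N)/9 and q_N = (102 - (3/2)q_C)/5.
Substituting one into the other gives q_C = 132/19 and q_N = 348/19.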